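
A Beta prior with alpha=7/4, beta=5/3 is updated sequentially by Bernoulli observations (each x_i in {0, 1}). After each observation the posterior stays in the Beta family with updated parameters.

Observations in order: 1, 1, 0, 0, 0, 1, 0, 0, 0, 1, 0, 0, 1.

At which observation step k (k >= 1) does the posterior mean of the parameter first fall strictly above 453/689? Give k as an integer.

k = 2

obs 1: x=1 → posterior Beta(11/4, 5/3)
obs 2: x=1 → posterior Beta(15/4, 5/3)
obs 3: x=0 → posterior Beta(15/4, 8/3)
obs 4: x=0 → posterior Beta(15/4, 11/3)
obs 5: x=0 → posterior Beta(15/4, 14/3)
obs 6: x=1 → posterior Beta(19/4, 14/3)
obs 7: x=0 → posterior Beta(19/4, 17/3)
obs 8: x=0 → posterior Beta(19/4, 20/3)
obs 9: x=0 → posterior Beta(19/4, 23/3)
obs 10: x=1 → posterior Beta(23/4, 23/3)
obs 11: x=0 → posterior Beta(23/4, 26/3)
obs 12: x=0 → posterior Beta(23/4, 29/3)
obs 13: x=1 → posterior Beta(27/4, 29/3)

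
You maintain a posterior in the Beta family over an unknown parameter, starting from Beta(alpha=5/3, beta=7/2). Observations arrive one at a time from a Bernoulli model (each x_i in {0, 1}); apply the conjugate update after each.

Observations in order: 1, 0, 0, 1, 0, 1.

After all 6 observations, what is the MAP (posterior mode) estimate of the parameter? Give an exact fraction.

2/5

obs 1: x=1 → posterior Beta(8/3, 7/2)
obs 2: x=0 → posterior Beta(8/3, 9/2)
obs 3: x=0 → posterior Beta(8/3, 11/2)
obs 4: x=1 → posterior Beta(11/3, 11/2)
obs 5: x=0 → posterior Beta(11/3, 13/2)
obs 6: x=1 → posterior Beta(14/3, 13/2)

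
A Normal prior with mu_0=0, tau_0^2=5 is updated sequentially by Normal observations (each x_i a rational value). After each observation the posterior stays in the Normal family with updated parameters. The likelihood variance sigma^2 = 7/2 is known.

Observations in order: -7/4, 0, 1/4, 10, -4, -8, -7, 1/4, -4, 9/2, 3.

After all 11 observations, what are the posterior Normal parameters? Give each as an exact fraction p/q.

obs 1: x=-7/4 → posterior Normal(-35/34, 35/17)
obs 2: x=0 → posterior Normal(-35/54, 35/27)
obs 3: x=1/4 → posterior Normal(-15/37, 35/37)
obs 4: x=10 → posterior Normal(85/47, 35/47)
obs 5: x=-4 → posterior Normal(15/19, 35/57)
obs 6: x=-8 → posterior Normal(-35/67, 35/67)
obs 7: x=-7 → posterior Normal(-15/11, 5/11)
obs 8: x=1/4 → posterior Normal(-205/174, 35/87)
obs 9: x=-4 → posterior Normal(-285/194, 35/97)
obs 10: x=9/2 → posterior Normal(-195/214, 35/107)
obs 11: x=3 → posterior Normal(-15/26, 35/117)

mu_0=-15/26, tau_0^2=35/117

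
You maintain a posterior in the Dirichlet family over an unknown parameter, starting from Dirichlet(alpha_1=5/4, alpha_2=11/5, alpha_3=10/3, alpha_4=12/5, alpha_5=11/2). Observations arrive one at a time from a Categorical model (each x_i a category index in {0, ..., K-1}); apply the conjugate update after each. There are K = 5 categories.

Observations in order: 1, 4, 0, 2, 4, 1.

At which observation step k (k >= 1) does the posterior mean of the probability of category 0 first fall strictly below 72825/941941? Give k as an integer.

k = 2

obs 1: x=1 → posterior Dirichlet(5/4, 16/5, 10/3, 12/5, 11/2)
obs 2: x=4 → posterior Dirichlet(5/4, 16/5, 10/3, 12/5, 13/2)
obs 3: x=0 → posterior Dirichlet(9/4, 16/5, 10/3, 12/5, 13/2)
obs 4: x=2 → posterior Dirichlet(9/4, 16/5, 13/3, 12/5, 13/2)
obs 5: x=4 → posterior Dirichlet(9/4, 16/5, 13/3, 12/5, 15/2)
obs 6: x=1 → posterior Dirichlet(9/4, 21/5, 13/3, 12/5, 15/2)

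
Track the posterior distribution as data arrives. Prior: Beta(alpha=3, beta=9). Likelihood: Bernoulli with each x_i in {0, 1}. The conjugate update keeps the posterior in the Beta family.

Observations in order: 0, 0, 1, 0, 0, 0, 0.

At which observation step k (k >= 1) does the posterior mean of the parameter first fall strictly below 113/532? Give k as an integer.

obs 1: x=0 → posterior Beta(3, 10)
obs 2: x=0 → posterior Beta(3, 11)
obs 3: x=1 → posterior Beta(4, 11)
obs 4: x=0 → posterior Beta(4, 12)
obs 5: x=0 → posterior Beta(4, 13)
obs 6: x=0 → posterior Beta(4, 14)
obs 7: x=0 → posterior Beta(4, 15)

k = 7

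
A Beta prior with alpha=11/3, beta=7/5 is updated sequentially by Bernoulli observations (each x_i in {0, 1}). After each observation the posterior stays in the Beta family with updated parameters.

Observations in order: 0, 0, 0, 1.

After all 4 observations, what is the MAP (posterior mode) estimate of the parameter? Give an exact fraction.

obs 1: x=0 → posterior Beta(11/3, 12/5)
obs 2: x=0 → posterior Beta(11/3, 17/5)
obs 3: x=0 → posterior Beta(11/3, 22/5)
obs 4: x=1 → posterior Beta(14/3, 22/5)

55/106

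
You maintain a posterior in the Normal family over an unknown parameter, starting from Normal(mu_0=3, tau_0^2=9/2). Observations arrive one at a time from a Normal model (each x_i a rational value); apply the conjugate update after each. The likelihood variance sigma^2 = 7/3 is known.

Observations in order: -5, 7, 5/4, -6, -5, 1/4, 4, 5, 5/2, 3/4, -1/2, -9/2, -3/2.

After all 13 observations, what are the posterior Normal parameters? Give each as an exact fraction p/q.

obs 1: x=-5 → posterior Normal(-93/41, 63/41)
obs 2: x=7 → posterior Normal(24/17, 63/68)
obs 3: x=5/4 → posterior Normal(519/380, 63/95)
obs 4: x=-6 → posterior Normal(-129/488, 63/122)
obs 5: x=-5 → posterior Normal(-669/596, 63/149)
obs 6: x=1/4 → posterior Normal(-321/352, 63/176)
obs 7: x=4 → posterior Normal(-15/58, 9/29)
obs 8: x=5 → posterior Normal(33/92, 63/230)
obs 9: x=5/2 → posterior Normal(150/257, 63/257)
obs 10: x=3/4 → posterior Normal(681/1136, 63/284)
obs 11: x=-1/2 → posterior Normal(627/1244, 63/311)
obs 12: x=-9/2 → posterior Normal(141/1352, 63/338)
obs 13: x=-3/2 → posterior Normal(-21/1460, 63/365)

mu_0=-21/1460, tau_0^2=63/365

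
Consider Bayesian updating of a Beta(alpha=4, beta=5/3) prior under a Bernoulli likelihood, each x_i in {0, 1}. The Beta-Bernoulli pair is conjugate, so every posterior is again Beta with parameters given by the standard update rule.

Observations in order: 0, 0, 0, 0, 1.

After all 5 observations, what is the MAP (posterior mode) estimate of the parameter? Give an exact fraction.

6/13

obs 1: x=0 → posterior Beta(4, 8/3)
obs 2: x=0 → posterior Beta(4, 11/3)
obs 3: x=0 → posterior Beta(4, 14/3)
obs 4: x=0 → posterior Beta(4, 17/3)
obs 5: x=1 → posterior Beta(5, 17/3)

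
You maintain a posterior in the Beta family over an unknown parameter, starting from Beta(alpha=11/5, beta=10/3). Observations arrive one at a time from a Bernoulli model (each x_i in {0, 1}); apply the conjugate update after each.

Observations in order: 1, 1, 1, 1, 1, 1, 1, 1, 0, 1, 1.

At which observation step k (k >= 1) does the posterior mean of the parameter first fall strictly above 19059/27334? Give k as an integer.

obs 1: x=1 → posterior Beta(16/5, 10/3)
obs 2: x=1 → posterior Beta(21/5, 10/3)
obs 3: x=1 → posterior Beta(26/5, 10/3)
obs 4: x=1 → posterior Beta(31/5, 10/3)
obs 5: x=1 → posterior Beta(36/5, 10/3)
obs 6: x=1 → posterior Beta(41/5, 10/3)
obs 7: x=1 → posterior Beta(46/5, 10/3)
obs 8: x=1 → posterior Beta(51/5, 10/3)
obs 9: x=0 → posterior Beta(51/5, 13/3)
obs 10: x=1 → posterior Beta(56/5, 13/3)
obs 11: x=1 → posterior Beta(61/5, 13/3)

k = 6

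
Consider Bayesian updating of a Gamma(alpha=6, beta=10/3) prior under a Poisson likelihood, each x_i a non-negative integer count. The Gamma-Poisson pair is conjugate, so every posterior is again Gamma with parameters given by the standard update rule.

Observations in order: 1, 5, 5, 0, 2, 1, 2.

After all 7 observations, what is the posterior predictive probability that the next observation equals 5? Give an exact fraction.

obs 1: x=1 → posterior Gamma(7, 13/3)
obs 2: x=5 → posterior Gamma(12, 16/3)
obs 3: x=5 → posterior Gamma(17, 19/3)
obs 4: x=0 → posterior Gamma(17, 22/3)
obs 5: x=2 → posterior Gamma(19, 25/3)
obs 6: x=1 → posterior Gamma(20, 28/3)
obs 7: x=2 → posterior Gamma(22, 31/3)

2579867584732028083494645187354108461735/55959106155339343672569383645133024526336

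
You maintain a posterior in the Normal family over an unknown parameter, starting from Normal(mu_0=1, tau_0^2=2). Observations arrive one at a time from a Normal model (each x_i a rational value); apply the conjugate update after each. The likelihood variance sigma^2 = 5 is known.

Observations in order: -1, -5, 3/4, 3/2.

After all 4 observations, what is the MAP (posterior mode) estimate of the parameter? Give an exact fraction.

obs 1: x=-1 → posterior Normal(3/7, 10/7)
obs 2: x=-5 → posterior Normal(-7/9, 10/9)
obs 3: x=3/4 → posterior Normal(-1/2, 10/11)
obs 4: x=3/2 → posterior Normal(-5/26, 10/13)

-5/26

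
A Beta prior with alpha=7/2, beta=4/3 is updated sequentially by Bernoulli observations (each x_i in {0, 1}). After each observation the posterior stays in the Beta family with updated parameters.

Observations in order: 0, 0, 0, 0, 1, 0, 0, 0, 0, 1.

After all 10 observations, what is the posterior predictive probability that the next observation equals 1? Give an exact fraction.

33/89

obs 1: x=0 → posterior Beta(7/2, 7/3)
obs 2: x=0 → posterior Beta(7/2, 10/3)
obs 3: x=0 → posterior Beta(7/2, 13/3)
obs 4: x=0 → posterior Beta(7/2, 16/3)
obs 5: x=1 → posterior Beta(9/2, 16/3)
obs 6: x=0 → posterior Beta(9/2, 19/3)
obs 7: x=0 → posterior Beta(9/2, 22/3)
obs 8: x=0 → posterior Beta(9/2, 25/3)
obs 9: x=0 → posterior Beta(9/2, 28/3)
obs 10: x=1 → posterior Beta(11/2, 28/3)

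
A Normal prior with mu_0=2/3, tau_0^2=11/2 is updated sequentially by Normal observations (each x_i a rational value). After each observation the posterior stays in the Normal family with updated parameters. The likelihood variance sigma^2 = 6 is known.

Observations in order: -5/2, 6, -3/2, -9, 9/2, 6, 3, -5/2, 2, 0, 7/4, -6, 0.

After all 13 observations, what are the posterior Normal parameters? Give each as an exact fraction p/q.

obs 1: x=-5/2 → posterior Normal(-39/46, 66/23)
obs 2: x=6 → posterior Normal(93/68, 33/17)
obs 3: x=-3/2 → posterior Normal(2/3, 22/15)
obs 4: x=-9 → posterior Normal(-69/56, 33/28)
obs 5: x=9/2 → posterior Normal(-39/134, 66/67)
obs 6: x=6 → posterior Normal(31/52, 11/13)
obs 7: x=3 → posterior Normal(159/178, 66/89)
obs 8: x=-5/2 → posterior Normal(13/25, 33/50)
obs 9: x=2 → posterior Normal(2/3, 22/37)
obs 10: x=0 → posterior Normal(37/61, 33/61)
obs 11: x=7/4 → posterior Normal(373/532, 66/133)
obs 12: x=-6 → posterior Normal(109/576, 11/24)
obs 13: x=0 → posterior Normal(109/620, 66/155)

mu_0=109/620, tau_0^2=66/155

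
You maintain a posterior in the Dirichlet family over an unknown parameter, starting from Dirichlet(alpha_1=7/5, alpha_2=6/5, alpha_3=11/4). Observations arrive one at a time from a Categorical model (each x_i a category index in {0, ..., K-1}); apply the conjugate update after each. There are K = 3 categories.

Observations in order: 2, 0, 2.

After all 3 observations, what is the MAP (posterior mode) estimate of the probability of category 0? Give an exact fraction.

28/107

obs 1: x=2 → posterior Dirichlet(7/5, 6/5, 15/4)
obs 2: x=0 → posterior Dirichlet(12/5, 6/5, 15/4)
obs 3: x=2 → posterior Dirichlet(12/5, 6/5, 19/4)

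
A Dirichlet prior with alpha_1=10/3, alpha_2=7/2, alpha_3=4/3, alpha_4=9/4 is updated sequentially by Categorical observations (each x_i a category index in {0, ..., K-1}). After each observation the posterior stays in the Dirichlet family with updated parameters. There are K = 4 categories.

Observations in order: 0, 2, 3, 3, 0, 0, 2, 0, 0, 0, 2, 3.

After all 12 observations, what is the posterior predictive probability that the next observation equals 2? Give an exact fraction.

obs 1: x=0 → posterior Dirichlet(13/3, 7/2, 4/3, 9/4)
obs 2: x=2 → posterior Dirichlet(13/3, 7/2, 7/3, 9/4)
obs 3: x=3 → posterior Dirichlet(13/3, 7/2, 7/3, 13/4)
obs 4: x=3 → posterior Dirichlet(13/3, 7/2, 7/3, 17/4)
obs 5: x=0 → posterior Dirichlet(16/3, 7/2, 7/3, 17/4)
obs 6: x=0 → posterior Dirichlet(19/3, 7/2, 7/3, 17/4)
obs 7: x=2 → posterior Dirichlet(19/3, 7/2, 10/3, 17/4)
obs 8: x=0 → posterior Dirichlet(22/3, 7/2, 10/3, 17/4)
obs 9: x=0 → posterior Dirichlet(25/3, 7/2, 10/3, 17/4)
obs 10: x=0 → posterior Dirichlet(28/3, 7/2, 10/3, 17/4)
obs 11: x=2 → posterior Dirichlet(28/3, 7/2, 13/3, 17/4)
obs 12: x=3 → posterior Dirichlet(28/3, 7/2, 13/3, 21/4)

52/269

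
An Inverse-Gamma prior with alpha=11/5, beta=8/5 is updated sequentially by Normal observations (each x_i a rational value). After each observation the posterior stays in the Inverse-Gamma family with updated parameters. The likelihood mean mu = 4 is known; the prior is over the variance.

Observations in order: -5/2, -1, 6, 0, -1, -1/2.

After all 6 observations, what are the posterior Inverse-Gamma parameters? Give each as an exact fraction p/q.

alpha=26/5, beta=1357/20

obs 1: x=-5/2 → posterior Inverse-Gamma(27/10, 909/40)
obs 2: x=-1 → posterior Inverse-Gamma(16/5, 1409/40)
obs 3: x=6 → posterior Inverse-Gamma(37/10, 1489/40)
obs 4: x=0 → posterior Inverse-Gamma(21/5, 1809/40)
obs 5: x=-1 → posterior Inverse-Gamma(47/10, 2309/40)
obs 6: x=-1/2 → posterior Inverse-Gamma(26/5, 1357/20)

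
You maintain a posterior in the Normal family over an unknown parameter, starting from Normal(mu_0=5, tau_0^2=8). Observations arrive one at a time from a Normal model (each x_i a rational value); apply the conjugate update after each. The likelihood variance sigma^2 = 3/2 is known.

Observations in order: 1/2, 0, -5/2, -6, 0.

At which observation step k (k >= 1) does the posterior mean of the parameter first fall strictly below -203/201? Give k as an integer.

k = 4

obs 1: x=1/2 → posterior Normal(23/19, 24/19)
obs 2: x=0 → posterior Normal(23/35, 24/35)
obs 3: x=-5/2 → posterior Normal(-1/3, 8/17)
obs 4: x=-6 → posterior Normal(-113/67, 24/67)
obs 5: x=0 → posterior Normal(-113/83, 24/83)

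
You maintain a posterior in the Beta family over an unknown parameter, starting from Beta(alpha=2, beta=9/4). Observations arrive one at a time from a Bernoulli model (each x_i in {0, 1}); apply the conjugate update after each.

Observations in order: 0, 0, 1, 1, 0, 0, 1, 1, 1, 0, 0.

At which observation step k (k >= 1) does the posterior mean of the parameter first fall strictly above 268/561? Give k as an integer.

k = 4

obs 1: x=0 → posterior Beta(2, 13/4)
obs 2: x=0 → posterior Beta(2, 17/4)
obs 3: x=1 → posterior Beta(3, 17/4)
obs 4: x=1 → posterior Beta(4, 17/4)
obs 5: x=0 → posterior Beta(4, 21/4)
obs 6: x=0 → posterior Beta(4, 25/4)
obs 7: x=1 → posterior Beta(5, 25/4)
obs 8: x=1 → posterior Beta(6, 25/4)
obs 9: x=1 → posterior Beta(7, 25/4)
obs 10: x=0 → posterior Beta(7, 29/4)
obs 11: x=0 → posterior Beta(7, 33/4)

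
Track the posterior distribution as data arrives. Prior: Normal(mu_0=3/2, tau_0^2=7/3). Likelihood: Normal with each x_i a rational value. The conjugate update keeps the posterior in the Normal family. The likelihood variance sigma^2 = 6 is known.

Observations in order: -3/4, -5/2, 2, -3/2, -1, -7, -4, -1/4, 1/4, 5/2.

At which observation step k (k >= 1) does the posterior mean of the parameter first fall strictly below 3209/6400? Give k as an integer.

k = 2

obs 1: x=-3/4 → posterior Normal(87/100, 42/25)
obs 2: x=-5/2 → posterior Normal(17/128, 21/16)
obs 3: x=2 → posterior Normal(73/156, 14/13)
obs 4: x=-3/2 → posterior Normal(31/184, 21/23)
obs 5: x=-1 → posterior Normal(3/212, 42/53)
obs 6: x=-7 → posterior Normal(-193/240, 7/10)
obs 7: x=-4 → posterior Normal(-305/268, 42/67)
obs 8: x=-1/4 → posterior Normal(-39/37, 21/37)
obs 9: x=1/4 → posterior Normal(-305/324, 14/27)
obs 10: x=5/2 → posterior Normal(-235/352, 21/44)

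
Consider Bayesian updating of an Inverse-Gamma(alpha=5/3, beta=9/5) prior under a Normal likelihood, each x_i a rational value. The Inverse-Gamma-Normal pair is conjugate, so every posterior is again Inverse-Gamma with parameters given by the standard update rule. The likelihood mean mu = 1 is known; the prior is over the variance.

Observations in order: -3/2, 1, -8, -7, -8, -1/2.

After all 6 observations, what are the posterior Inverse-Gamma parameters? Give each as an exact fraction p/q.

obs 1: x=-3/2 → posterior Inverse-Gamma(13/6, 197/40)
obs 2: x=1 → posterior Inverse-Gamma(8/3, 197/40)
obs 3: x=-8 → posterior Inverse-Gamma(19/6, 1817/40)
obs 4: x=-7 → posterior Inverse-Gamma(11/3, 3097/40)
obs 5: x=-8 → posterior Inverse-Gamma(25/6, 4717/40)
obs 6: x=-1/2 → posterior Inverse-Gamma(14/3, 2381/20)

alpha=14/3, beta=2381/20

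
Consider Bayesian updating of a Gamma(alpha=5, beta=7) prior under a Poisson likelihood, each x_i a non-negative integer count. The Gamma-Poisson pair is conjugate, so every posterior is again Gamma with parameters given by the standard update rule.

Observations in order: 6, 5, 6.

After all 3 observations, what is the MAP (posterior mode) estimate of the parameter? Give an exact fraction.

obs 1: x=6 → posterior Gamma(11, 8)
obs 2: x=5 → posterior Gamma(16, 9)
obs 3: x=6 → posterior Gamma(22, 10)

21/10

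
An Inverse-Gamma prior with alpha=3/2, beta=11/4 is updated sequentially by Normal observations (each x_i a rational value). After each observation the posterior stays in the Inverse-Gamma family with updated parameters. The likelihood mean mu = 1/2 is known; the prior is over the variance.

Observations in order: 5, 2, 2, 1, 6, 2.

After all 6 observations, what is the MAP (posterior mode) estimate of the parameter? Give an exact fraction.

obs 1: x=5 → posterior Inverse-Gamma(2, 103/8)
obs 2: x=2 → posterior Inverse-Gamma(5/2, 14)
obs 3: x=2 → posterior Inverse-Gamma(3, 121/8)
obs 4: x=1 → posterior Inverse-Gamma(7/2, 61/4)
obs 5: x=6 → posterior Inverse-Gamma(4, 243/8)
obs 6: x=2 → posterior Inverse-Gamma(9/2, 63/2)

63/11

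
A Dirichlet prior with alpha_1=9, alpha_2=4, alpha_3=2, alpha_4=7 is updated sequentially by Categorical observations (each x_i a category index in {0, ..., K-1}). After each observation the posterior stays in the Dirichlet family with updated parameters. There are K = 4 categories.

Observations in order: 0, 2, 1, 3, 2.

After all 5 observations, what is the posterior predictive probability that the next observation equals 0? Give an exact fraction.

10/27

obs 1: x=0 → posterior Dirichlet(10, 4, 2, 7)
obs 2: x=2 → posterior Dirichlet(10, 4, 3, 7)
obs 3: x=1 → posterior Dirichlet(10, 5, 3, 7)
obs 4: x=3 → posterior Dirichlet(10, 5, 3, 8)
obs 5: x=2 → posterior Dirichlet(10, 5, 4, 8)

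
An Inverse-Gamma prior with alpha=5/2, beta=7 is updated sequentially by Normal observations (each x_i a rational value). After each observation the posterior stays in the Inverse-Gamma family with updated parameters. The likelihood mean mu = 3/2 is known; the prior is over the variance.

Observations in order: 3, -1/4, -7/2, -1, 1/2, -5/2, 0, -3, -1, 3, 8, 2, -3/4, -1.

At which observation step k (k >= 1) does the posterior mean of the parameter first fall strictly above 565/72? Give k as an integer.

obs 1: x=3 → posterior Inverse-Gamma(3, 65/8)
obs 2: x=-1/4 → posterior Inverse-Gamma(7/2, 309/32)
obs 3: x=-7/2 → posterior Inverse-Gamma(4, 709/32)
obs 4: x=-1 → posterior Inverse-Gamma(9/2, 809/32)
obs 5: x=1/2 → posterior Inverse-Gamma(5, 825/32)
obs 6: x=-5/2 → posterior Inverse-Gamma(11/2, 1081/32)
obs 7: x=0 → posterior Inverse-Gamma(6, 1117/32)
obs 8: x=-3 → posterior Inverse-Gamma(13/2, 1441/32)
obs 9: x=-1 → posterior Inverse-Gamma(7, 1541/32)
obs 10: x=3 → posterior Inverse-Gamma(15/2, 1577/32)
obs 11: x=8 → posterior Inverse-Gamma(8, 2253/32)
obs 12: x=2 → posterior Inverse-Gamma(17/2, 2257/32)
obs 13: x=-3/4 → posterior Inverse-Gamma(9, 1169/16)
obs 14: x=-1 → posterior Inverse-Gamma(19/2, 1219/16)

k = 8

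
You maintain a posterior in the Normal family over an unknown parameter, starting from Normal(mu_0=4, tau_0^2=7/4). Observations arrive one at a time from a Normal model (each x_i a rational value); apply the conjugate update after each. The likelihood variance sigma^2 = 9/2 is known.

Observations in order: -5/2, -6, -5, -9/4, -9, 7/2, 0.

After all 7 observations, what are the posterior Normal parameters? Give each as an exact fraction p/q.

mu_0=-307/268, tau_0^2=63/134

obs 1: x=-5/2 → posterior Normal(109/50, 63/50)
obs 2: x=-6 → posterior Normal(25/64, 63/64)
obs 3: x=-5 → posterior Normal(-15/26, 21/26)
obs 4: x=-9/4 → posterior Normal(-153/184, 63/92)
obs 5: x=-9 → posterior Normal(-405/212, 63/106)
obs 6: x=7/2 → posterior Normal(-307/240, 21/40)
obs 7: x=0 → posterior Normal(-307/268, 63/134)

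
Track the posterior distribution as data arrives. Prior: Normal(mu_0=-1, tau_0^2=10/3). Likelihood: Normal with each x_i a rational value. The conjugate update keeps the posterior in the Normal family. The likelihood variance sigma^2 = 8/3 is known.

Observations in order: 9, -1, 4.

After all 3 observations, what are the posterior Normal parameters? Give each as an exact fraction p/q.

obs 1: x=9 → posterior Normal(41/9, 40/27)
obs 2: x=-1 → posterior Normal(18/7, 20/21)
obs 3: x=4 → posterior Normal(56/19, 40/57)

mu_0=56/19, tau_0^2=40/57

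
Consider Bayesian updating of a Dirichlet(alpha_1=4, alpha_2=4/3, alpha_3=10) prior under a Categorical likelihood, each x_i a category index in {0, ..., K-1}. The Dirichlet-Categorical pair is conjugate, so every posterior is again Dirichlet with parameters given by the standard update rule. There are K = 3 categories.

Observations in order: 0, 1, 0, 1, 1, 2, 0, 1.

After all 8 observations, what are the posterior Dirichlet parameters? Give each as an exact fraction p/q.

obs 1: x=0 → posterior Dirichlet(5, 4/3, 10)
obs 2: x=1 → posterior Dirichlet(5, 7/3, 10)
obs 3: x=0 → posterior Dirichlet(6, 7/3, 10)
obs 4: x=1 → posterior Dirichlet(6, 10/3, 10)
obs 5: x=1 → posterior Dirichlet(6, 13/3, 10)
obs 6: x=2 → posterior Dirichlet(6, 13/3, 11)
obs 7: x=0 → posterior Dirichlet(7, 13/3, 11)
obs 8: x=1 → posterior Dirichlet(7, 16/3, 11)

alpha_1=7, alpha_2=16/3, alpha_3=11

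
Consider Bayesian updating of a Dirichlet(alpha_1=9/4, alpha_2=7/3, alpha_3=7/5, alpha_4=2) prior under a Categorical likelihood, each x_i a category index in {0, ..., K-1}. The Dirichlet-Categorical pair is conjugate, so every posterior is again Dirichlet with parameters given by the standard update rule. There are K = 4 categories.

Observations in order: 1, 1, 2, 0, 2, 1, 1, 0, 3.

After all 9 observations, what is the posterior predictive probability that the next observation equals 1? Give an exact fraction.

obs 1: x=1 → posterior Dirichlet(9/4, 10/3, 7/5, 2)
obs 2: x=1 → posterior Dirichlet(9/4, 13/3, 7/5, 2)
obs 3: x=2 → posterior Dirichlet(9/4, 13/3, 12/5, 2)
obs 4: x=0 → posterior Dirichlet(13/4, 13/3, 12/5, 2)
obs 5: x=2 → posterior Dirichlet(13/4, 13/3, 17/5, 2)
obs 6: x=1 → posterior Dirichlet(13/4, 16/3, 17/5, 2)
obs 7: x=1 → posterior Dirichlet(13/4, 19/3, 17/5, 2)
obs 8: x=0 → posterior Dirichlet(17/4, 19/3, 17/5, 2)
obs 9: x=3 → posterior Dirichlet(17/4, 19/3, 17/5, 3)

380/1019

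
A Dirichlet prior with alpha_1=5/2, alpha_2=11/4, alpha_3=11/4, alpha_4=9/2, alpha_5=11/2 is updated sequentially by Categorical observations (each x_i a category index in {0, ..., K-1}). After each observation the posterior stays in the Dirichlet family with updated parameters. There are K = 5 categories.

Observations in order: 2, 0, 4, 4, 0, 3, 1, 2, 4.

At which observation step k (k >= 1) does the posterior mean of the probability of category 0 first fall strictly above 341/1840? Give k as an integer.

k = 5

obs 1: x=2 → posterior Dirichlet(5/2, 11/4, 15/4, 9/2, 11/2)
obs 2: x=0 → posterior Dirichlet(7/2, 11/4, 15/4, 9/2, 11/2)
obs 3: x=4 → posterior Dirichlet(7/2, 11/4, 15/4, 9/2, 13/2)
obs 4: x=4 → posterior Dirichlet(7/2, 11/4, 15/4, 9/2, 15/2)
obs 5: x=0 → posterior Dirichlet(9/2, 11/4, 15/4, 9/2, 15/2)
obs 6: x=3 → posterior Dirichlet(9/2, 11/4, 15/4, 11/2, 15/2)
obs 7: x=1 → posterior Dirichlet(9/2, 15/4, 15/4, 11/2, 15/2)
obs 8: x=2 → posterior Dirichlet(9/2, 15/4, 19/4, 11/2, 15/2)
obs 9: x=4 → posterior Dirichlet(9/2, 15/4, 19/4, 11/2, 17/2)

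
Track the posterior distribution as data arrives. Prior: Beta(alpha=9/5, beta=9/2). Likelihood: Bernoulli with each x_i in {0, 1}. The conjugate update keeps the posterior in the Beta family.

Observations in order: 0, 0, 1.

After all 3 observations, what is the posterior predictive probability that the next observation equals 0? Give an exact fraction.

obs 1: x=0 → posterior Beta(9/5, 11/2)
obs 2: x=0 → posterior Beta(9/5, 13/2)
obs 3: x=1 → posterior Beta(14/5, 13/2)

65/93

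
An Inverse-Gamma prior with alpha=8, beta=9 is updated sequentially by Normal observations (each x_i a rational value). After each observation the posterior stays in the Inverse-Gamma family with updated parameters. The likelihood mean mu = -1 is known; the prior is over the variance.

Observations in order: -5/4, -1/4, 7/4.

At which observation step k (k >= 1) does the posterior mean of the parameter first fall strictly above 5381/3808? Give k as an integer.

obs 1: x=-5/4 → posterior Inverse-Gamma(17/2, 289/32)
obs 2: x=-1/4 → posterior Inverse-Gamma(9, 149/16)
obs 3: x=7/4 → posterior Inverse-Gamma(19/2, 419/32)

k = 3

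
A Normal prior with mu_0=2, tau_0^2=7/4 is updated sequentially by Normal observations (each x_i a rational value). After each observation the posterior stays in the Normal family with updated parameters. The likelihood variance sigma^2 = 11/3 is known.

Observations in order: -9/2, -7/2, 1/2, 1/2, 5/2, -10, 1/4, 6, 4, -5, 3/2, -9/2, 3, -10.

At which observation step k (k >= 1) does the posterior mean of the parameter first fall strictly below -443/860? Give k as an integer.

obs 1: x=-9/2 → posterior Normal(-1/10, 77/65)
obs 2: x=-7/2 → posterior Normal(-40/43, 77/86)
obs 3: x=1/2 → posterior Normal(-139/214, 77/107)
obs 4: x=1/2 → posterior Normal(-59/128, 77/128)
obs 5: x=5/2 → posterior Normal(-13/298, 77/149)
obs 6: x=-10 → posterior Normal(-433/340, 77/170)
obs 7: x=1/4 → posterior Normal(-845/764, 77/191)
obs 8: x=6 → posterior Normal(-341/848, 77/212)
obs 9: x=4 → posterior Normal(-5/932, 77/233)
obs 10: x=-5 → posterior Normal(-425/1016, 77/254)
obs 11: x=3/2 → posterior Normal(-299/1100, 7/25)
obs 12: x=-9/2 → posterior Normal(-677/1184, 77/296)
obs 13: x=3 → posterior Normal(-425/1268, 77/317)
obs 14: x=-10 → posterior Normal(-1265/1352, 77/338)

k = 2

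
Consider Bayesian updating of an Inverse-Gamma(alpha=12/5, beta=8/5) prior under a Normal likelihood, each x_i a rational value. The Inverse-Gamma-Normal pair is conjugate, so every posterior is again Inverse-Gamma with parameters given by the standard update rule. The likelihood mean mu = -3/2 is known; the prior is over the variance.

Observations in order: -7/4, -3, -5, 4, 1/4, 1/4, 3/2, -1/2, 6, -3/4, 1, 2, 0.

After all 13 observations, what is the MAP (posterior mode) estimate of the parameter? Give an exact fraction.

obs 1: x=-7/4 → posterior Inverse-Gamma(29/10, 261/160)
obs 2: x=-3 → posterior Inverse-Gamma(17/5, 441/160)
obs 3: x=-5 → posterior Inverse-Gamma(39/10, 1421/160)
obs 4: x=4 → posterior Inverse-Gamma(22/5, 3841/160)
obs 5: x=1/4 → posterior Inverse-Gamma(49/10, 2043/80)
obs 6: x=1/4 → posterior Inverse-Gamma(27/5, 4331/160)
obs 7: x=3/2 → posterior Inverse-Gamma(59/10, 5051/160)
obs 8: x=-1/2 → posterior Inverse-Gamma(32/5, 5131/160)
obs 9: x=6 → posterior Inverse-Gamma(69/10, 9631/160)
obs 10: x=-3/4 → posterior Inverse-Gamma(37/5, 2419/40)
obs 11: x=1 → posterior Inverse-Gamma(79/10, 318/5)
obs 12: x=2 → posterior Inverse-Gamma(42/5, 2789/40)
obs 13: x=0 → posterior Inverse-Gamma(89/10, 1417/20)

1417/198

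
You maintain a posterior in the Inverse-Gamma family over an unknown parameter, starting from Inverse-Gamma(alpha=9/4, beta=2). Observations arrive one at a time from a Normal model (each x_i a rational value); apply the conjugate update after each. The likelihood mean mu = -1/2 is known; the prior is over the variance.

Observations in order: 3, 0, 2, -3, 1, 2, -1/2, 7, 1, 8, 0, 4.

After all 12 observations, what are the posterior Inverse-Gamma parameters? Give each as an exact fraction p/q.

alpha=33/4, beta=755/8

obs 1: x=3 → posterior Inverse-Gamma(11/4, 65/8)
obs 2: x=0 → posterior Inverse-Gamma(13/4, 33/4)
obs 3: x=2 → posterior Inverse-Gamma(15/4, 91/8)
obs 4: x=-3 → posterior Inverse-Gamma(17/4, 29/2)
obs 5: x=1 → posterior Inverse-Gamma(19/4, 125/8)
obs 6: x=2 → posterior Inverse-Gamma(21/4, 75/4)
obs 7: x=-1/2 → posterior Inverse-Gamma(23/4, 75/4)
obs 8: x=7 → posterior Inverse-Gamma(25/4, 375/8)
obs 9: x=1 → posterior Inverse-Gamma(27/4, 48)
obs 10: x=8 → posterior Inverse-Gamma(29/4, 673/8)
obs 11: x=0 → posterior Inverse-Gamma(31/4, 337/4)
obs 12: x=4 → posterior Inverse-Gamma(33/4, 755/8)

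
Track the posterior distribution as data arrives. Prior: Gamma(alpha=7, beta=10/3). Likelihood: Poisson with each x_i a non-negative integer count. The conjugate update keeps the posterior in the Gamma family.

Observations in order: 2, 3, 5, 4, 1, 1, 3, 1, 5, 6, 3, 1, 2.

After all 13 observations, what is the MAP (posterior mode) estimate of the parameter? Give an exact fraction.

129/49

obs 1: x=2 → posterior Gamma(9, 13/3)
obs 2: x=3 → posterior Gamma(12, 16/3)
obs 3: x=5 → posterior Gamma(17, 19/3)
obs 4: x=4 → posterior Gamma(21, 22/3)
obs 5: x=1 → posterior Gamma(22, 25/3)
obs 6: x=1 → posterior Gamma(23, 28/3)
obs 7: x=3 → posterior Gamma(26, 31/3)
obs 8: x=1 → posterior Gamma(27, 34/3)
obs 9: x=5 → posterior Gamma(32, 37/3)
obs 10: x=6 → posterior Gamma(38, 40/3)
obs 11: x=3 → posterior Gamma(41, 43/3)
obs 12: x=1 → posterior Gamma(42, 46/3)
obs 13: x=2 → posterior Gamma(44, 49/3)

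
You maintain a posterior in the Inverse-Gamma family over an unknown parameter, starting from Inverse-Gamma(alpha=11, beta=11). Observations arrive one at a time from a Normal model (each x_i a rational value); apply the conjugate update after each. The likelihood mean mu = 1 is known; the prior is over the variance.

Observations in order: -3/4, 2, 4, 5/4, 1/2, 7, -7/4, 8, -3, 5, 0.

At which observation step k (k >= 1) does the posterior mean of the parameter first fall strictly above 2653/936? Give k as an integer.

obs 1: x=-3/4 → posterior Inverse-Gamma(23/2, 401/32)
obs 2: x=2 → posterior Inverse-Gamma(12, 417/32)
obs 3: x=4 → posterior Inverse-Gamma(25/2, 561/32)
obs 4: x=5/4 → posterior Inverse-Gamma(13, 281/16)
obs 5: x=1/2 → posterior Inverse-Gamma(27/2, 283/16)
obs 6: x=7 → posterior Inverse-Gamma(14, 571/16)
obs 7: x=-7/4 → posterior Inverse-Gamma(29/2, 1263/32)
obs 8: x=8 → posterior Inverse-Gamma(15, 2047/32)
obs 9: x=-3 → posterior Inverse-Gamma(31/2, 2303/32)
obs 10: x=5 → posterior Inverse-Gamma(16, 2559/32)
obs 11: x=0 → posterior Inverse-Gamma(33/2, 2575/32)

k = 7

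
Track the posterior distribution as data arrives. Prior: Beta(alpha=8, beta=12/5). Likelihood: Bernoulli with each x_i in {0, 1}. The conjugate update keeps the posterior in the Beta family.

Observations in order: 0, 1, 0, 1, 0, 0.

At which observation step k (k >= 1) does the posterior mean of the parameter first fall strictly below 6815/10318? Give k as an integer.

obs 1: x=0 → posterior Beta(8, 17/5)
obs 2: x=1 → posterior Beta(9, 17/5)
obs 3: x=0 → posterior Beta(9, 22/5)
obs 4: x=1 → posterior Beta(10, 22/5)
obs 5: x=0 → posterior Beta(10, 27/5)
obs 6: x=0 → posterior Beta(10, 32/5)

k = 5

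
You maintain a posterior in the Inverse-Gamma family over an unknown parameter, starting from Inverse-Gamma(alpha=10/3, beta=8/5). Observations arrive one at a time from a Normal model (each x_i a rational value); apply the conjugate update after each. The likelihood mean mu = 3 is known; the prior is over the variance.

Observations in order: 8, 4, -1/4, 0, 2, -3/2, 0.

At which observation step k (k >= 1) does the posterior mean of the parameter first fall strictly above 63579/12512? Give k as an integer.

obs 1: x=8 → posterior Inverse-Gamma(23/6, 141/10)
obs 2: x=4 → posterior Inverse-Gamma(13/3, 73/5)
obs 3: x=-1/4 → posterior Inverse-Gamma(29/6, 3181/160)
obs 4: x=0 → posterior Inverse-Gamma(16/3, 3901/160)
obs 5: x=2 → posterior Inverse-Gamma(35/6, 3981/160)
obs 6: x=-3/2 → posterior Inverse-Gamma(19/3, 5601/160)
obs 7: x=0 → posterior Inverse-Gamma(41/6, 6321/160)

k = 3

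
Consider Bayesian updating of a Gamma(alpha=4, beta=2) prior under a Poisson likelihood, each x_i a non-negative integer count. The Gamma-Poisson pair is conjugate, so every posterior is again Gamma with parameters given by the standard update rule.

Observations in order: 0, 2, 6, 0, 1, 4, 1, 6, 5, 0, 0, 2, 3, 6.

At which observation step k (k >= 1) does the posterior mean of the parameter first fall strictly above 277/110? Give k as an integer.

obs 1: x=0 → posterior Gamma(4, 3)
obs 2: x=2 → posterior Gamma(6, 4)
obs 3: x=6 → posterior Gamma(12, 5)
obs 4: x=0 → posterior Gamma(12, 6)
obs 5: x=1 → posterior Gamma(13, 7)
obs 6: x=4 → posterior Gamma(17, 8)
obs 7: x=1 → posterior Gamma(18, 9)
obs 8: x=6 → posterior Gamma(24, 10)
obs 9: x=5 → posterior Gamma(29, 11)
obs 10: x=0 → posterior Gamma(29, 12)
obs 11: x=0 → posterior Gamma(29, 13)
obs 12: x=2 → posterior Gamma(31, 14)
obs 13: x=3 → posterior Gamma(34, 15)
obs 14: x=6 → posterior Gamma(40, 16)

k = 9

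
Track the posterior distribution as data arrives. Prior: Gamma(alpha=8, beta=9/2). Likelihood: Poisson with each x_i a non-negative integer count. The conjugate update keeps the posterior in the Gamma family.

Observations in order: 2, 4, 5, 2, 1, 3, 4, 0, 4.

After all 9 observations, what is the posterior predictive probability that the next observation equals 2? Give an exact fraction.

385502385507544475615272925064684711981176426456748/1527319604909066255442244538517804134059453082180549

obs 1: x=2 → posterior Gamma(10, 11/2)
obs 2: x=4 → posterior Gamma(14, 13/2)
obs 3: x=5 → posterior Gamma(19, 15/2)
obs 4: x=2 → posterior Gamma(21, 17/2)
obs 5: x=1 → posterior Gamma(22, 19/2)
obs 6: x=3 → posterior Gamma(25, 21/2)
obs 7: x=4 → posterior Gamma(29, 23/2)
obs 8: x=0 → posterior Gamma(29, 25/2)
obs 9: x=4 → posterior Gamma(33, 27/2)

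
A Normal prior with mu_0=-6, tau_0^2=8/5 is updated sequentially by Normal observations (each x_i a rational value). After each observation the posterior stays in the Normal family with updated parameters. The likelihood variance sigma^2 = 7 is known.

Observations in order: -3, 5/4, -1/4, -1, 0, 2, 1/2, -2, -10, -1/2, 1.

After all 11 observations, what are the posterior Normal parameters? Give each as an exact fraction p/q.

obs 1: x=-3 → posterior Normal(-234/43, 56/43)
obs 2: x=5/4 → posterior Normal(-224/51, 56/51)
obs 3: x=-1/4 → posterior Normal(-226/59, 56/59)
obs 4: x=-1 → posterior Normal(-234/67, 56/67)
obs 5: x=0 → posterior Normal(-78/25, 56/75)
obs 6: x=2 → posterior Normal(-218/83, 56/83)
obs 7: x=1/2 → posterior Normal(-214/91, 8/13)
obs 8: x=-2 → posterior Normal(-230/99, 56/99)
obs 9: x=-10 → posterior Normal(-310/107, 56/107)
obs 10: x=-1/2 → posterior Normal(-314/115, 56/115)
obs 11: x=1 → posterior Normal(-102/41, 56/123)

mu_0=-102/41, tau_0^2=56/123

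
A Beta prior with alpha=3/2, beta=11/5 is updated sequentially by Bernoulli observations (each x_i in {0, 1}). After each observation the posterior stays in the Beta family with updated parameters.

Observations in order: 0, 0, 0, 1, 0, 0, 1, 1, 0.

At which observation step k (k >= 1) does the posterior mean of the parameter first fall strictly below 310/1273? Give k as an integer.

k = 3

obs 1: x=0 → posterior Beta(3/2, 16/5)
obs 2: x=0 → posterior Beta(3/2, 21/5)
obs 3: x=0 → posterior Beta(3/2, 26/5)
obs 4: x=1 → posterior Beta(5/2, 26/5)
obs 5: x=0 → posterior Beta(5/2, 31/5)
obs 6: x=0 → posterior Beta(5/2, 36/5)
obs 7: x=1 → posterior Beta(7/2, 36/5)
obs 8: x=1 → posterior Beta(9/2, 36/5)
obs 9: x=0 → posterior Beta(9/2, 41/5)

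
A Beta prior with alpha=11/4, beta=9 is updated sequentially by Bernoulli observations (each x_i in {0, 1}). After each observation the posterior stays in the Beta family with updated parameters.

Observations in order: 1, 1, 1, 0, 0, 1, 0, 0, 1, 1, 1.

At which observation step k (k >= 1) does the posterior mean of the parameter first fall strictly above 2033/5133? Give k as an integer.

obs 1: x=1 → posterior Beta(15/4, 9)
obs 2: x=1 → posterior Beta(19/4, 9)
obs 3: x=1 → posterior Beta(23/4, 9)
obs 4: x=0 → posterior Beta(23/4, 10)
obs 5: x=0 → posterior Beta(23/4, 11)
obs 6: x=1 → posterior Beta(27/4, 11)
obs 7: x=0 → posterior Beta(27/4, 12)
obs 8: x=0 → posterior Beta(27/4, 13)
obs 9: x=1 → posterior Beta(31/4, 13)
obs 10: x=1 → posterior Beta(35/4, 13)
obs 11: x=1 → posterior Beta(39/4, 13)

k = 10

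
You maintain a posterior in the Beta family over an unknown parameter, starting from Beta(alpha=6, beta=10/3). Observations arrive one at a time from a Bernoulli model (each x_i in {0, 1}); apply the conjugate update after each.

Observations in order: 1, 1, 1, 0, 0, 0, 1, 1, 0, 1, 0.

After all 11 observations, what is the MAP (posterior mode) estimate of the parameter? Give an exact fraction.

3/5

obs 1: x=1 → posterior Beta(7, 10/3)
obs 2: x=1 → posterior Beta(8, 10/3)
obs 3: x=1 → posterior Beta(9, 10/3)
obs 4: x=0 → posterior Beta(9, 13/3)
obs 5: x=0 → posterior Beta(9, 16/3)
obs 6: x=0 → posterior Beta(9, 19/3)
obs 7: x=1 → posterior Beta(10, 19/3)
obs 8: x=1 → posterior Beta(11, 19/3)
obs 9: x=0 → posterior Beta(11, 22/3)
obs 10: x=1 → posterior Beta(12, 22/3)
obs 11: x=0 → posterior Beta(12, 25/3)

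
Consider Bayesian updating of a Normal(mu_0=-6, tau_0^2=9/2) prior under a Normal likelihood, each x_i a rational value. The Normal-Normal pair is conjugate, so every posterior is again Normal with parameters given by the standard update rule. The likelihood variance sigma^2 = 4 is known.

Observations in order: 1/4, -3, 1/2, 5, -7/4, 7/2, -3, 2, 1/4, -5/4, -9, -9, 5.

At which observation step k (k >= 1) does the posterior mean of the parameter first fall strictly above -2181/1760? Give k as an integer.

obs 1: x=1/4 → posterior Normal(-183/68, 36/17)
obs 2: x=-3 → posterior Normal(-291/104, 18/13)
obs 3: x=1/2 → posterior Normal(-39/20, 36/35)
obs 4: x=5 → posterior Normal(-93/176, 9/11)
obs 5: x=-7/4 → posterior Normal(-39/53, 36/53)
obs 6: x=7/2 → posterior Normal(-15/124, 18/31)
obs 7: x=-3 → posterior Normal(-69/142, 36/71)
obs 8: x=2 → posterior Normal(-33/160, 9/20)
obs 9: x=1/4 → posterior Normal(-57/356, 36/89)
obs 10: x=-5/4 → posterior Normal(-51/196, 18/49)
obs 11: x=-9 → posterior Normal(-213/214, 36/107)
obs 12: x=-9 → posterior Normal(-375/232, 9/29)
obs 13: x=5 → posterior Normal(-57/50, 36/125)

k = 4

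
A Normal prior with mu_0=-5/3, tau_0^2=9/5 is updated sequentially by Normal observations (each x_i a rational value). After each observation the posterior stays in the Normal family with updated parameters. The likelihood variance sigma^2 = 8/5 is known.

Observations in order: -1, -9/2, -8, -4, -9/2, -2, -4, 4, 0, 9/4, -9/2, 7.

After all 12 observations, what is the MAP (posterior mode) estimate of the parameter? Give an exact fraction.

-2239/1392

obs 1: x=-1 → posterior Normal(-67/51, 72/85)
obs 2: x=-9/2 → posterior Normal(-29/12, 36/65)
obs 3: x=-8 → posterior Normal(-809/210, 72/175)
obs 4: x=-4 → posterior Normal(-1025/264, 18/55)
obs 5: x=-9/2 → posterior Normal(-634/159, 72/265)
obs 6: x=-2 → posterior Normal(-344/93, 36/155)
obs 7: x=-4 → posterior Normal(-796/213, 72/355)
obs 8: x=4 → posterior Normal(-43/15, 9/50)
obs 9: x=0 → posterior Normal(-688/267, 72/445)
obs 10: x=9/4 → posterior Normal(-2509/1176, 36/245)
obs 11: x=-9/2 → posterior Normal(-2995/1284, 72/535)
obs 12: x=7 → posterior Normal(-2239/1392, 18/145)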